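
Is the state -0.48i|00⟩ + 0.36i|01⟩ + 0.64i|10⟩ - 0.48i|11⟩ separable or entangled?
Separable

Writing the state as a|00⟩ + b|01⟩ + c|10⟩ + d|11⟩, it is a product state iff ad − bc = 0.
Here (a, b, c, d) = (-0.48i, 0.36i, 0.64i, -0.48i): ad − bc = (-0.48i)(-0.48i) − (0.36i)(0.64i) = 0, so the state is separable.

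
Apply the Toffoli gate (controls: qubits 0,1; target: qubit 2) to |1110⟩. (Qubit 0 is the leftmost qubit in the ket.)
|1100⟩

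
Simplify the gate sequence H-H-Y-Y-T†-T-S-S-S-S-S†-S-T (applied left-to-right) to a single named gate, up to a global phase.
T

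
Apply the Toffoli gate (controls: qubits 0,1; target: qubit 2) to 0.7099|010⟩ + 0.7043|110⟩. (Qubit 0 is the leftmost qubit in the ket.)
0.7099|010⟩ + 0.7043|111⟩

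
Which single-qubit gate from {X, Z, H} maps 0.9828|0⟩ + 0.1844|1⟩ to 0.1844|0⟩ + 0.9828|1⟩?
X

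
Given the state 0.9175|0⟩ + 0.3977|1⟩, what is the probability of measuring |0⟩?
0.8418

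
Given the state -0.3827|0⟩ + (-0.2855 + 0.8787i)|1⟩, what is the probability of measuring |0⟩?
0.1465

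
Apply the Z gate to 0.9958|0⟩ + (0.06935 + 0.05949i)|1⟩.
0.9958|0⟩ + (-0.06935 - 0.05949i)|1⟩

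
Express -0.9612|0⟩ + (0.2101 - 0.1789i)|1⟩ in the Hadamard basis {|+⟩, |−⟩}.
(-0.5311 - 0.1265i)|+⟩ + (-0.8282 + 0.1265i)|−⟩

With |ψ⟩ = α|0⟩ + β|1⟩, the Hadamard-basis coefficients are ⟨+|ψ⟩ = (α + β)/√2 and ⟨−|ψ⟩ = (α − β)/√2.
Here α = -0.9612, β = (0.2101 - 0.1789i): (α + β)/√2 = (-0.5311 - 0.1265i), (α − β)/√2 = (-0.8282 + 0.1265i).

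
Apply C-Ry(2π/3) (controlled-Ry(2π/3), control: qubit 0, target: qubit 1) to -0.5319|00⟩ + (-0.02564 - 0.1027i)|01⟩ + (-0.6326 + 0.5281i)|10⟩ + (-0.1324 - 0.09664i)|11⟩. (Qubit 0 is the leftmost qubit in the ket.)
-0.5319|00⟩ + (-0.02564 - 0.1027i)|01⟩ + (-0.2016 + 0.3477i)|10⟩ + (-0.614 + 0.409i)|11⟩

C-Ry(2π/3) leaves the control-|0⟩ kets |00⟩, |01⟩ unchanged and applies Ry(2π/3) to qubit 1 on the control-|1⟩ pair (|10⟩, |11⟩).
Ry(2π/3) = [[cos(θ/2), −sin(θ/2)], [sin(θ/2), cos(θ/2)]]; θ = 2π/3, cos(θ/2) ≈ 0.5, sin(θ/2) ≈ 0.866025.
With a = amp(|10⟩) = (-0.6326 + 0.5281i) and b = amp(|11⟩) = (-0.1324 - 0.09664i):
new amp(|10⟩) = (0.5)·a + (-0.866025)·b = (-0.2016 + 0.3477i)
new amp(|11⟩) = (0.866025)·a + (0.5)·b = (-0.614 + 0.409i)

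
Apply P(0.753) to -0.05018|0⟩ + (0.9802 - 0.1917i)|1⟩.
-0.05018|0⟩ + (0.8463 + 0.5304i)|1⟩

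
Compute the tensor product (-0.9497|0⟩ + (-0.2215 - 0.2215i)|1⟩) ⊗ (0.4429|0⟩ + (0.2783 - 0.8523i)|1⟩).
-0.4206|00⟩ + (-0.2643 + 0.8094i)|01⟩ + (-0.0981 - 0.0981i)|10⟩ + (-0.2504 + 0.1271i)|11⟩

amp(|b₁b₂…⟩) = product of the factor amplitudes for bits b₁, b₂, …; only kets whose every factor amplitude is nonzero survive.
|00⟩: (-0.9497)(0.4429) = -0.4206
|01⟩: (-0.9497)(0.2783 - 0.8523i) = (-0.2643 + 0.8094i)
|10⟩: (-0.2215 - 0.2215i)(0.4429) = (-0.0981 - 0.0981i)
|11⟩: (-0.2215 - 0.2215i)(0.2783 - 0.8523i) = (-0.2504 + 0.1271i)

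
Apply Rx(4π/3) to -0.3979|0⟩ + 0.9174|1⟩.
(0.199 - 0.7945i)|0⟩ + (-0.4587 + 0.3446i)|1⟩

Rx(4π/3) = [[cos(θ/2), −i·sin(θ/2)], [−i·sin(θ/2), cos(θ/2)]]; θ = 4π/3, cos(θ/2) ≈ -0.5, sin(θ/2) ≈ 0.866025.
With a = amp(|0⟩) = -0.3979 and b = amp(|1⟩) = 0.9174:
new amp(|0⟩) = (-0.5)·a + (-0.866025i)·b = (0.199 - 0.7945i)
new amp(|1⟩) = (-0.866025i)·a + (-0.5)·b = (-0.4587 + 0.3446i)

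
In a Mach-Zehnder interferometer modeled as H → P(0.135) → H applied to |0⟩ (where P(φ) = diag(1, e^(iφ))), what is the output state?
(0.9955 + 0.0673i)|0⟩ + (0.004549 - 0.0673i)|1⟩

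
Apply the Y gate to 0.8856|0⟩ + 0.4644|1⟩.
-0.4644i|0⟩ + 0.8856i|1⟩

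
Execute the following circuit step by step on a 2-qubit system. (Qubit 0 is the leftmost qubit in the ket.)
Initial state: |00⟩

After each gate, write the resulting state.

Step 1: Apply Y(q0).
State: i|10⟩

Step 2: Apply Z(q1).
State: i|10⟩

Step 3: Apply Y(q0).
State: |00⟩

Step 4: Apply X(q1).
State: |01⟩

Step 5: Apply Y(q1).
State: -i|00⟩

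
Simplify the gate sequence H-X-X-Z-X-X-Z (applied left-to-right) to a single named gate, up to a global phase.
H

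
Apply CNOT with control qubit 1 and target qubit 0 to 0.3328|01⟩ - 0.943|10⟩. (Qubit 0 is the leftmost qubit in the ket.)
-0.943|10⟩ + 0.3328|11⟩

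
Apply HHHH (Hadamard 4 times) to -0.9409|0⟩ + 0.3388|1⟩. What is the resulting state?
-0.9409|0⟩ + 0.3388|1⟩

H² = I, so an even number of Hadamards cancels: H^4 = I and the state is unchanged.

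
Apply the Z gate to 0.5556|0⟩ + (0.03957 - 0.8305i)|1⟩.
0.5556|0⟩ + (-0.03957 + 0.8305i)|1⟩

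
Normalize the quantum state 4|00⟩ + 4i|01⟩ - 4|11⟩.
1/√3|00⟩ + (1/√3)i|01⟩ - 1/√3|11⟩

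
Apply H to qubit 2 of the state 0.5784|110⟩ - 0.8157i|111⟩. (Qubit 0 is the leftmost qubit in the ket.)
(0.409 - 0.5768i)|110⟩ + (0.409 + 0.5768i)|111⟩

H on qubit 2 mixes each pair of kets that differ only in qubit 2: amplitudes (a, b) of (|…0…⟩, |…1…⟩) become ((a + b)/√2, (a − b)/√2). Kets absent from the input have amplitude 0.
(|110⟩, |111⟩): (a, b) = (0.5784, -0.8157i) → ((0.409 - 0.5768i), (0.409 + 0.5768i))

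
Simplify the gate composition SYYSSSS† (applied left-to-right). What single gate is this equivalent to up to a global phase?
S†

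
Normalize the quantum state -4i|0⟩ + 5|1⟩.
-0.6247i|0⟩ + 0.7809|1⟩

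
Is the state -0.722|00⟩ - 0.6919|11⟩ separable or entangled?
Entangled

Writing the state as a|00⟩ + b|01⟩ + c|10⟩ + d|11⟩, it is a product state iff ad − bc = 0.
Here (a, b, c, d) = (-0.722, 0, 0, -0.6919): ad − bc = (-0.722)(-0.6919) − (0)(0) = 0.4996 ≠ 0, so the state is entangled.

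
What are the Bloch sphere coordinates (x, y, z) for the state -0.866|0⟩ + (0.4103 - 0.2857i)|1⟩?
(-0.7106, 0.4948, 0.5)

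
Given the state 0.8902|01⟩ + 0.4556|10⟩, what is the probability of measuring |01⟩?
0.7925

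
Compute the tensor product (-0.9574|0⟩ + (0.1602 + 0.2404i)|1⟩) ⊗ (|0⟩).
-0.9574|00⟩ + (0.1602 + 0.2404i)|10⟩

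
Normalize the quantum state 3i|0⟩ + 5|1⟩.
0.5145i|0⟩ + 0.8575|1⟩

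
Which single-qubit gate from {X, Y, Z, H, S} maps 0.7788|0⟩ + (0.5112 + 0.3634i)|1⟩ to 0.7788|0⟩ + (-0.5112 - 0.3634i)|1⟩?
Z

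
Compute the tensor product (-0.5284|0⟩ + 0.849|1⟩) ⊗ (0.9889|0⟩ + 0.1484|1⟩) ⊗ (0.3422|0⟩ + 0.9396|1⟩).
-0.1788|000⟩ - 0.491|001⟩ - 0.02683|010⟩ - 0.07368|011⟩ + 0.2873|100⟩ + 0.7889|101⟩ + 0.04311|110⟩ + 0.1184|111⟩

amp(|b₁b₂…⟩) = product of the factor amplitudes for bits b₁, b₂, …; only kets whose every factor amplitude is nonzero survive.
|000⟩: (-0.5284)(0.9889)(0.3422) = -0.1788
|001⟩: (-0.5284)(0.9889)(0.9396) = -0.491
|010⟩: (-0.5284)(0.1484)(0.3422) = -0.02683
|011⟩: (-0.5284)(0.1484)(0.9396) = -0.07368
|100⟩: (0.849)(0.9889)(0.3422) = 0.2873
|101⟩: (0.849)(0.9889)(0.9396) = 0.7889
|110⟩: (0.849)(0.1484)(0.3422) = 0.04311
|111⟩: (0.849)(0.1484)(0.9396) = 0.1184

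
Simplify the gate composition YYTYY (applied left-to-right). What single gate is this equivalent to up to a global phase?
T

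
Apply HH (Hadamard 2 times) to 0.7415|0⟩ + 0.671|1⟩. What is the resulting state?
0.7415|0⟩ + 0.671|1⟩

H² = I, so an even number of Hadamards cancels: H^2 = I and the state is unchanged.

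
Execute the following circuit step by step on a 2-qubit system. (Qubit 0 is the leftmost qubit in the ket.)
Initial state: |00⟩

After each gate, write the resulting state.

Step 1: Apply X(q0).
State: |10⟩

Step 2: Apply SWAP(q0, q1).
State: |01⟩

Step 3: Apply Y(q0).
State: i|11⟩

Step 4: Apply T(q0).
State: (-1/√2 + (1/√2)i)|11⟩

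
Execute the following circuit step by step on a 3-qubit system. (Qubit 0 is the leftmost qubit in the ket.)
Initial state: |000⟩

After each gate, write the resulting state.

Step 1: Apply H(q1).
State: 1/√2|000⟩ + 1/√2|010⟩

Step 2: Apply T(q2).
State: 1/√2|000⟩ + 1/√2|010⟩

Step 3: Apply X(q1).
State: 1/√2|000⟩ + 1/√2|010⟩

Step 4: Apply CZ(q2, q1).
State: 1/√2|000⟩ + 1/√2|010⟩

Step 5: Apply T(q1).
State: 1/√2|000⟩ + (1/2 + (1/2)i)|010⟩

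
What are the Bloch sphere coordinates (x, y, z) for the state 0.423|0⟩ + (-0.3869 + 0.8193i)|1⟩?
(-0.3273, 0.6931, -0.642)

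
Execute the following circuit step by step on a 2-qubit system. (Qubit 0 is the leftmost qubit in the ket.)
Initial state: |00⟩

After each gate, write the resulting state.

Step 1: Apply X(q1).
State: |01⟩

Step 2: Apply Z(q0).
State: |01⟩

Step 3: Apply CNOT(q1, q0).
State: |11⟩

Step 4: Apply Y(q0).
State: -i|01⟩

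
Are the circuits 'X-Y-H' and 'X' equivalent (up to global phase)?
No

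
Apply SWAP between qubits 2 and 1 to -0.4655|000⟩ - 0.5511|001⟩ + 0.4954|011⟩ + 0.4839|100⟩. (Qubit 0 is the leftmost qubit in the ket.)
-0.4655|000⟩ - 0.5511|010⟩ + 0.4954|011⟩ + 0.4839|100⟩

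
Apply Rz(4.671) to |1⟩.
(-0.6923 + 0.7216i)|1⟩

Rz(4.671) = [[e^(−iθ/2), 0], [0, e^(iθ/2)]] with e^(±iθ/2) = cos(θ/2) ± i·sin(θ/2); θ = 4.671, cos(θ/2) ≈ -0.692323, sin(θ/2) ≈ 0.721588.
With a = amp(|0⟩) = 0 and b = amp(|1⟩) = 1:
new amp(|0⟩) = (-0.692323 - 0.721588i)·a = 0
new amp(|1⟩) = (-0.692323 + 0.721588i)·b = (-0.6923 + 0.7216i)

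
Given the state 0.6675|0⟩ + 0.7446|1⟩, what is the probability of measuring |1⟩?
0.5544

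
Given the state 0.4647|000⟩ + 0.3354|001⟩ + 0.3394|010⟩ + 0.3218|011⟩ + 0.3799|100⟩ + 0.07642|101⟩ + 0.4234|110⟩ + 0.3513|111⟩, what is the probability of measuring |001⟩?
0.1125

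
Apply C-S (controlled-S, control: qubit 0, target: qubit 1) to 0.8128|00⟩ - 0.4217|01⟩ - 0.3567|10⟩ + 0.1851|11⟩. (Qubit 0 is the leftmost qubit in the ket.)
0.8128|00⟩ - 0.4217|01⟩ - 0.3567|10⟩ + 0.1851i|11⟩

C-S leaves the control-|0⟩ kets |00⟩, |01⟩ unchanged and applies S to qubit 1 on the control-|1⟩ pair (|10⟩, |11⟩).
S = [[1, 0], [0, i]].
With a = amp(|10⟩) = -0.3567 and b = amp(|11⟩) = 0.1851:
new amp(|10⟩) = (1)·a = -0.3567
new amp(|11⟩) = (i)·b = 0.1851i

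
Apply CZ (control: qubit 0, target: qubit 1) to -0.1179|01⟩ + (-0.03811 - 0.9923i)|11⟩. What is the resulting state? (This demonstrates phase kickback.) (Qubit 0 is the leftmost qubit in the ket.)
-0.1179|01⟩ + (0.03811 + 0.9923i)|11⟩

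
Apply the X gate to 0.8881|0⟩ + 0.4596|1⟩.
0.4596|0⟩ + 0.8881|1⟩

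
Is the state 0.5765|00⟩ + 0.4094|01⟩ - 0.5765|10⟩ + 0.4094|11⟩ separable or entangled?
Entangled

Writing the state as a|00⟩ + b|01⟩ + c|10⟩ + d|11⟩, it is a product state iff ad − bc = 0.
Here (a, b, c, d) = (0.5765, 0.4094, -0.5765, 0.4094): ad − bc = (0.5765)(0.4094) − (0.4094)(-0.5765) = 0.472 ≠ 0, so the state is entangled.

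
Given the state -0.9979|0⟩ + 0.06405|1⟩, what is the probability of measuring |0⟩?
0.9958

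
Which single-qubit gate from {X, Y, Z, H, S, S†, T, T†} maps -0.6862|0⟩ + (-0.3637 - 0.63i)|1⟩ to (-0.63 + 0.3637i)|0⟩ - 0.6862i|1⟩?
Y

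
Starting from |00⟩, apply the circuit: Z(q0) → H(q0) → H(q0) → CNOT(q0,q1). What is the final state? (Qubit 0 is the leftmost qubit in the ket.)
|00⟩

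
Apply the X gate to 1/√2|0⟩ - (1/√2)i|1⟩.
-(1/√2)i|0⟩ + 1/√2|1⟩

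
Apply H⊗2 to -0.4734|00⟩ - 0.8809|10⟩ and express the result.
-0.6772|00⟩ - 0.6772|01⟩ + 0.2038|10⟩ + 0.2038|11⟩

H⊗2 gives amp(|y⟩) = (1/2) Σ_x (−1)^(x·y) amp(|x⟩), where x·y is the number of positions in which both x and y have a 1.
|00⟩: (-0.4734 - 0.8809)/2 = -0.6772
|01⟩: (-0.4734 - 0.8809)/2 = -0.6772
|10⟩: (-0.4734 + 0.8809)/2 = 0.2038
|11⟩: (-0.4734 + 0.8809)/2 = 0.2038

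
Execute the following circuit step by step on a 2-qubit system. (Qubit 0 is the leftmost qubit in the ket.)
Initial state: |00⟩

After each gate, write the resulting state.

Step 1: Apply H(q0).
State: 1/√2|00⟩ + 1/√2|10⟩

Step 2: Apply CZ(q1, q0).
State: 1/√2|00⟩ + 1/√2|10⟩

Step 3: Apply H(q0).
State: |00⟩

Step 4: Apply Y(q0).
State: i|10⟩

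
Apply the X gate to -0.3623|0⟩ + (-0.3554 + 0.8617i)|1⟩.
(-0.3554 + 0.8617i)|0⟩ - 0.3623|1⟩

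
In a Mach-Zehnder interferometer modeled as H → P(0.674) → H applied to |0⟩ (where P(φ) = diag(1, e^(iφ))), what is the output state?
(0.8907 + 0.3121i)|0⟩ + (0.1093 - 0.3121i)|1⟩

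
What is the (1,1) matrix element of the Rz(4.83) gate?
(-0.7474 + 0.6643i)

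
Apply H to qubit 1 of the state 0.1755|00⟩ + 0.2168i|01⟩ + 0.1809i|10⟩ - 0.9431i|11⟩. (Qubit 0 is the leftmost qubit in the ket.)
(0.1241 + 0.1533i)|00⟩ + (0.1241 - 0.1533i)|01⟩ - 0.539i|10⟩ + 0.7948i|11⟩

H on qubit 1 mixes each pair of kets that differ only in qubit 1: amplitudes (a, b) of (|…0…⟩, |…1…⟩) become ((a + b)/√2, (a − b)/√2). Kets absent from the input have amplitude 0.
(|00⟩, |01⟩): (a, b) = (0.1755, 0.2168i) → ((0.1241 + 0.1533i), (0.1241 - 0.1533i))
(|10⟩, |11⟩): (a, b) = (0.1809i, -0.9431i) → (-0.539i, 0.7948i)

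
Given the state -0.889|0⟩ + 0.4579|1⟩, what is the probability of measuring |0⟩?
0.7903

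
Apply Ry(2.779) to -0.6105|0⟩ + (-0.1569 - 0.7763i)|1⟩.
(0.04425 + 0.7636i)|0⟩ + (-0.6288 - 0.14i)|1⟩

Ry(2.779) = [[cos(θ/2), −sin(θ/2)], [sin(θ/2), cos(θ/2)]]; θ = 2.779, cos(θ/2) ≈ 0.180305, sin(θ/2) ≈ 0.983611.
With a = amp(|0⟩) = -0.6105 and b = amp(|1⟩) = (-0.1569 - 0.7763i):
new amp(|0⟩) = (0.180305)·a + (-0.983611)·b = (0.04425 + 0.7636i)
new amp(|1⟩) = (0.983611)·a + (0.180305)·b = (-0.6288 - 0.14i)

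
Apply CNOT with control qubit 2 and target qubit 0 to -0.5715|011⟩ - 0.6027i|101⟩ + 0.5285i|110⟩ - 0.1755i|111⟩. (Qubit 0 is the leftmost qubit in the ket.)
-0.6027i|001⟩ - 0.1755i|011⟩ + 0.5285i|110⟩ - 0.5715|111⟩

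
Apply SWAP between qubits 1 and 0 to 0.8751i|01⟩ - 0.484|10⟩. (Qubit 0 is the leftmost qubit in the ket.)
-0.484|01⟩ + 0.8751i|10⟩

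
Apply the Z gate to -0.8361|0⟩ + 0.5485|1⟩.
-0.8361|0⟩ - 0.5485|1⟩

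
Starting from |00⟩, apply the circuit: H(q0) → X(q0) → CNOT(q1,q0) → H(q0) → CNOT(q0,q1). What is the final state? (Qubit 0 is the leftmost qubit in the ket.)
|00⟩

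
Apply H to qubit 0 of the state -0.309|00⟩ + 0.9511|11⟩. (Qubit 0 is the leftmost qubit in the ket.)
-0.2185|00⟩ + 0.6725|01⟩ - 0.2185|10⟩ - 0.6725|11⟩

H on qubit 0 mixes each pair of kets that differ only in qubit 0: amplitudes (a, b) of (|…0…⟩, |…1…⟩) become ((a + b)/√2, (a − b)/√2). Kets absent from the input have amplitude 0.
(|00⟩, |10⟩): (a, b) = (-0.309, 0) → (-0.2185, -0.2185)
(|01⟩, |11⟩): (a, b) = (0, 0.9511) → (0.6725, -0.6725)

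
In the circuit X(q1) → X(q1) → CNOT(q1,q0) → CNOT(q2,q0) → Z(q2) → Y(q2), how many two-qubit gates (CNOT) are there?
2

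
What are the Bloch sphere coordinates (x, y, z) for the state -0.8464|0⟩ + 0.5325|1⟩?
(-0.9014, 0, 0.4328)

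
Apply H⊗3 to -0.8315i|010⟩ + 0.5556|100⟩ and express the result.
(0.1964 - 0.294i)|000⟩ + (0.1964 - 0.294i)|001⟩ + (0.1964 + 0.294i)|010⟩ + (0.1964 + 0.294i)|011⟩ + (-0.1964 - 0.294i)|100⟩ + (-0.1964 - 0.294i)|101⟩ + (-0.1964 + 0.294i)|110⟩ + (-0.1964 + 0.294i)|111⟩

H⊗3 gives amp(|y⟩) = (1/2√2) Σ_x (−1)^(x·y) amp(|x⟩), where x·y is the number of positions in which both x and y have a 1.
|000⟩: (-0.8315i + 0.5556)/(2√2) = (0.1964 - 0.294i)
|001⟩: (-0.8315i + 0.5556)/(2√2) = (0.1964 - 0.294i)
|010⟩: (0.8315i + 0.5556)/(2√2) = (0.1964 + 0.294i)
|011⟩: (0.8315i + 0.5556)/(2√2) = (0.1964 + 0.294i)
|100⟩: (-0.8315i - 0.5556)/(2√2) = (-0.1964 - 0.294i)
|101⟩: (-0.8315i - 0.5556)/(2√2) = (-0.1964 - 0.294i)
|110⟩: (0.8315i - 0.5556)/(2√2) = (-0.1964 + 0.294i)
|111⟩: (0.8315i - 0.5556)/(2√2) = (-0.1964 + 0.294i)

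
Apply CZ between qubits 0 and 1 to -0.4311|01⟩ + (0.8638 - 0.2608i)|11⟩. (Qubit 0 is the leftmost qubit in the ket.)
-0.4311|01⟩ + (-0.8638 + 0.2608i)|11⟩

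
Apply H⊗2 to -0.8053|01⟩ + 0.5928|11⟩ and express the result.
-0.1063|00⟩ + 0.1063|01⟩ - 0.6991|10⟩ + 0.6991|11⟩

H⊗2 gives amp(|y⟩) = (1/2) Σ_x (−1)^(x·y) amp(|x⟩), where x·y is the number of positions in which both x and y have a 1.
|00⟩: (-0.8053 + 0.5928)/2 = -0.1063
|01⟩: (0.8053 - 0.5928)/2 = 0.1063
|10⟩: (-0.8053 - 0.5928)/2 = -0.6991
|11⟩: (0.8053 + 0.5928)/2 = 0.6991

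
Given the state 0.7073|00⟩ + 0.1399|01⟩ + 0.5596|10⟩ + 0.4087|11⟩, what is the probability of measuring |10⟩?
0.3132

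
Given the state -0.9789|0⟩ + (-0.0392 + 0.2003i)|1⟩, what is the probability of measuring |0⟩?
0.9582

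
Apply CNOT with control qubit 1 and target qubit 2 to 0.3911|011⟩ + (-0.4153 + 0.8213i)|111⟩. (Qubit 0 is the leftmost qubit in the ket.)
0.3911|010⟩ + (-0.4153 + 0.8213i)|110⟩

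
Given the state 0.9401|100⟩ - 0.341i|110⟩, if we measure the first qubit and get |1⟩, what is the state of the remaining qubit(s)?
0.9401|00⟩ - 0.341i|10⟩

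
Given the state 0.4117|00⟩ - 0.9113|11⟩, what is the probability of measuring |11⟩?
0.8305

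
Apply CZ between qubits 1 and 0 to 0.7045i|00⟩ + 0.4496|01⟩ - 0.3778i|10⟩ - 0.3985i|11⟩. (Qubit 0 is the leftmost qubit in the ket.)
0.7045i|00⟩ + 0.4496|01⟩ - 0.3778i|10⟩ + 0.3985i|11⟩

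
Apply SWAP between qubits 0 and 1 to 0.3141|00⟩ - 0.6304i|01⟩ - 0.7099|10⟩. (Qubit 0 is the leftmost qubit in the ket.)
0.3141|00⟩ - 0.7099|01⟩ - 0.6304i|10⟩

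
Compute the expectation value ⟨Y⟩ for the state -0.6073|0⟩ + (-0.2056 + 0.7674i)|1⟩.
-0.9321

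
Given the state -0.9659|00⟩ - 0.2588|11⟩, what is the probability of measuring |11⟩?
0.06698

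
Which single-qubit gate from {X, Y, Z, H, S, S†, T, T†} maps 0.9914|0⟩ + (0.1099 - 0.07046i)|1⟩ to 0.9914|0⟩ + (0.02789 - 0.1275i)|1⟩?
T†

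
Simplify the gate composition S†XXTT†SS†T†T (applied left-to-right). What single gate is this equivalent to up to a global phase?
S†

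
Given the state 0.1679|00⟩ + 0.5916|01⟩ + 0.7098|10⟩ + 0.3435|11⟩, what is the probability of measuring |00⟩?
0.02819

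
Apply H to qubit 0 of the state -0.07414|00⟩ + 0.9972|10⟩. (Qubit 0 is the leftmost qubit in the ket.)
0.6527|00⟩ - 0.7576|10⟩

H on qubit 0 mixes each pair of kets that differ only in qubit 0: amplitudes (a, b) of (|…0…⟩, |…1…⟩) become ((a + b)/√2, (a − b)/√2). Kets absent from the input have amplitude 0.
(|00⟩, |10⟩): (a, b) = (-0.07414, 0.9972) → (0.6527, -0.7576)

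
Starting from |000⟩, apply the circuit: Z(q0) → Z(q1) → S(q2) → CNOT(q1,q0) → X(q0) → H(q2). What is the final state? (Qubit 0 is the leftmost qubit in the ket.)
1/√2|100⟩ + 1/√2|101⟩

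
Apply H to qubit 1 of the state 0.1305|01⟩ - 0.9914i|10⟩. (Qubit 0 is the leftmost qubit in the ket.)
0.09228|00⟩ - 0.09228|01⟩ - 0.701i|10⟩ - 0.701i|11⟩

H on qubit 1 mixes each pair of kets that differ only in qubit 1: amplitudes (a, b) of (|…0…⟩, |…1…⟩) become ((a + b)/√2, (a − b)/√2). Kets absent from the input have amplitude 0.
(|00⟩, |01⟩): (a, b) = (0, 0.1305) → (0.09228, -0.09228)
(|10⟩, |11⟩): (a, b) = (-0.9914i, 0) → (-0.701i, -0.701i)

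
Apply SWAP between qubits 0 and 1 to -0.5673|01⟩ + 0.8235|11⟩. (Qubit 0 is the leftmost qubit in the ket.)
-0.5673|10⟩ + 0.8235|11⟩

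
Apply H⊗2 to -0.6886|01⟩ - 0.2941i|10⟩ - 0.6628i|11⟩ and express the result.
(-0.3443 - 0.4785i)|00⟩ + (0.3443 + 0.1844i)|01⟩ + (-0.3443 + 0.4785i)|10⟩ + (0.3443 - 0.1844i)|11⟩

H⊗2 gives amp(|y⟩) = (1/2) Σ_x (−1)^(x·y) amp(|x⟩), where x·y is the number of positions in which both x and y have a 1.
|00⟩: (-0.6886 - 0.2941i - 0.6628i)/2 = (-0.3443 - 0.4785i)
|01⟩: (0.6886 - 0.2941i + 0.6628i)/2 = (0.3443 + 0.1844i)
|10⟩: (-0.6886 + 0.2941i + 0.6628i)/2 = (-0.3443 + 0.4785i)
|11⟩: (0.6886 + 0.2941i - 0.6628i)/2 = (0.3443 - 0.1844i)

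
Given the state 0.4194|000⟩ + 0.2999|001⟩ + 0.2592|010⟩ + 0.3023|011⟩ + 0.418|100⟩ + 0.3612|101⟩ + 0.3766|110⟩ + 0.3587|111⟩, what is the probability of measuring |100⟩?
0.1747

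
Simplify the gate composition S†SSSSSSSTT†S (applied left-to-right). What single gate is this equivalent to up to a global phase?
S†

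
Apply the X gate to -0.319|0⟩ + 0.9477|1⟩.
0.9477|0⟩ - 0.319|1⟩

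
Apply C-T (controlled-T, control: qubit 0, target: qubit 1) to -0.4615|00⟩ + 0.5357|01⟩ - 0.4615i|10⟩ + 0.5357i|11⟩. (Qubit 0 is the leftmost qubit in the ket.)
-0.4615|00⟩ + 0.5357|01⟩ - 0.4615i|10⟩ + (-0.3788 + 0.3788i)|11⟩

C-T leaves the control-|0⟩ kets |00⟩, |01⟩ unchanged and applies T to qubit 1 on the control-|1⟩ pair (|10⟩, |11⟩).
T = [[1, 0], [0, (1/√2 + (1/√2)i)]].
With a = amp(|10⟩) = -0.4615i and b = amp(|11⟩) = 0.5357i:
new amp(|10⟩) = (1)·a = -0.4615i
new amp(|11⟩) = (1/√2 + (1/√2)i)·b = (-0.3788 + 0.3788i)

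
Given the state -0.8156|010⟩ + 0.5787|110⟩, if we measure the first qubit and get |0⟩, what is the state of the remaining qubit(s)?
-|10⟩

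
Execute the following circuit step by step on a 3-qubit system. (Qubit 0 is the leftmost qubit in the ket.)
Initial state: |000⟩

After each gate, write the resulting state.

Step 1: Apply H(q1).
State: 1/√2|000⟩ + 1/√2|010⟩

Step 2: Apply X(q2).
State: 1/√2|001⟩ + 1/√2|011⟩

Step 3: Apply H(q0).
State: 1/2|001⟩ + 1/2|011⟩ + 1/2|101⟩ + 1/2|111⟩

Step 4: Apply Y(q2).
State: -(1/2)i|000⟩ - (1/2)i|010⟩ - (1/2)i|100⟩ - (1/2)i|110⟩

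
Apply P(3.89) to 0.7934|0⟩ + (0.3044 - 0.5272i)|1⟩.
0.7934|0⟩ + (-0.5818 + 0.1792i)|1⟩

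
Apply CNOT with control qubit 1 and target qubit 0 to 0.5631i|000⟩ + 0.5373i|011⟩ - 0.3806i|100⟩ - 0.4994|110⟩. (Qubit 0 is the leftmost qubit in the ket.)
0.5631i|000⟩ - 0.4994|010⟩ - 0.3806i|100⟩ + 0.5373i|111⟩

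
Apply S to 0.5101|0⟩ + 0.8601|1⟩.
0.5101|0⟩ + 0.8601i|1⟩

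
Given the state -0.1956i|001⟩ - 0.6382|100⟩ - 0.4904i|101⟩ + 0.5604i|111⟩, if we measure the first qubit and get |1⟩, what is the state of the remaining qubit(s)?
-0.6507|00⟩ - 0.5i|01⟩ + 0.5714i|11⟩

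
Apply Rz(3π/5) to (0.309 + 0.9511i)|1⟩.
(-0.5878 + 0.809i)|1⟩

Rz(3π/5) = [[e^(−iθ/2), 0], [0, e^(iθ/2)]] with e^(±iθ/2) = cos(θ/2) ± i·sin(θ/2); θ = 3π/5, cos(θ/2) ≈ 0.587785, sin(θ/2) ≈ 0.809017.
With a = amp(|0⟩) = 0 and b = amp(|1⟩) = (0.309 + 0.9511i):
new amp(|0⟩) = (0.587785 - 0.809017i)·a = 0
new amp(|1⟩) = (0.587785 + 0.809017i)·b = (-0.5878 + 0.809i)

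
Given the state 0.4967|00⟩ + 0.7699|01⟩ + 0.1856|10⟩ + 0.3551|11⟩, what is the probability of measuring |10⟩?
0.03445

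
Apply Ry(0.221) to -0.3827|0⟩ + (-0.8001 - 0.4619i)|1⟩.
(-0.2921 + 0.05094i)|0⟩ + (-0.8374 - 0.4591i)|1⟩

Ry(0.221) = [[cos(θ/2), −sin(θ/2)], [sin(θ/2), cos(θ/2)]]; θ = 0.221, cos(θ/2) ≈ 0.993901, sin(θ/2) ≈ 0.110275.
With a = amp(|0⟩) = -0.3827 and b = amp(|1⟩) = (-0.8001 - 0.4619i):
new amp(|0⟩) = (0.993901)·a + (-0.110275)·b = (-0.2921 + 0.05094i)
new amp(|1⟩) = (0.110275)·a + (0.993901)·b = (-0.8374 - 0.4591i)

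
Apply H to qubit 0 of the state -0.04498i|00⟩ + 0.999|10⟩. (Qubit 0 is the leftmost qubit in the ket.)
(0.7064 - 0.03181i)|00⟩ + (-0.7064 - 0.03181i)|10⟩

H on qubit 0 mixes each pair of kets that differ only in qubit 0: amplitudes (a, b) of (|…0…⟩, |…1…⟩) become ((a + b)/√2, (a − b)/√2). Kets absent from the input have amplitude 0.
(|00⟩, |10⟩): (a, b) = (-0.04498i, 0.999) → ((0.7064 - 0.03181i), (-0.7064 - 0.03181i))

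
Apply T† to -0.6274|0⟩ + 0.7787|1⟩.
-0.6274|0⟩ + (0.5506 - 0.5506i)|1⟩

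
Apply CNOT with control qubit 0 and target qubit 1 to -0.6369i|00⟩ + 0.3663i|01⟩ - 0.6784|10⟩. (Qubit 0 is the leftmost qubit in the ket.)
-0.6369i|00⟩ + 0.3663i|01⟩ - 0.6784|11⟩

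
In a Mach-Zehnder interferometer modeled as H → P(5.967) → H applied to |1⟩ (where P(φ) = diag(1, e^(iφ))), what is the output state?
(0.02479 + 0.1555i)|0⟩ + (0.9752 - 0.1555i)|1⟩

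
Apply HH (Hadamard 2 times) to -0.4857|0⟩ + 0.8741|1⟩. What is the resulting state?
-0.4857|0⟩ + 0.8741|1⟩

H² = I, so an even number of Hadamards cancels: H^2 = I and the state is unchanged.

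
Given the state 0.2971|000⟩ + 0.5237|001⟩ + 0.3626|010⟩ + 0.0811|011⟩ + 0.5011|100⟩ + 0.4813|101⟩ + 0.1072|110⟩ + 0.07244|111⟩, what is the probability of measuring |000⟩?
0.08827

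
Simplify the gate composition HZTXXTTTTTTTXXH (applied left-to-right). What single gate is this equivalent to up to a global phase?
X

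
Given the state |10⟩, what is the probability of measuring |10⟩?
1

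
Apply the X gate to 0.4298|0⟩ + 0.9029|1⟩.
0.9029|0⟩ + 0.4298|1⟩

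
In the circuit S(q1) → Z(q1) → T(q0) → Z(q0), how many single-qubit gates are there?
4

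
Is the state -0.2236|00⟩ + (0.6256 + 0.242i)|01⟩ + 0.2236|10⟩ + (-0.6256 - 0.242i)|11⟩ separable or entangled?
Separable

Writing the state as a|00⟩ + b|01⟩ + c|10⟩ + d|11⟩, it is a product state iff ad − bc = 0.
Here (a, b, c, d) = (-0.2236, (0.6256 + 0.242i), 0.2236, (-0.6256 - 0.242i)): ad − bc = (-0.2236)(-0.6256 - 0.242i) − (0.6256 + 0.242i)(0.2236) = 0, so the state is separable.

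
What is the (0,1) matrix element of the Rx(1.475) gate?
-0.6724i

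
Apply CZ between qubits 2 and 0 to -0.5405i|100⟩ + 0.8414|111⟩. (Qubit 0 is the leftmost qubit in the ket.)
-0.5405i|100⟩ - 0.8414|111⟩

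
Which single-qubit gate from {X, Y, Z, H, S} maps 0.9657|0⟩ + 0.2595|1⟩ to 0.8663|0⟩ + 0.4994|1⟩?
H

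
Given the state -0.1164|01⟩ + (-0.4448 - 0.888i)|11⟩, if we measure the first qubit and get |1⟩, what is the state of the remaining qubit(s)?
(-0.4479 - 0.8941i)|1⟩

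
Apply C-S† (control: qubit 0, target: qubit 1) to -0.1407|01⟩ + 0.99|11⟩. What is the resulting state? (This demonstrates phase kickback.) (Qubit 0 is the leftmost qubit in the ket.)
-0.1407|01⟩ - 0.99i|11⟩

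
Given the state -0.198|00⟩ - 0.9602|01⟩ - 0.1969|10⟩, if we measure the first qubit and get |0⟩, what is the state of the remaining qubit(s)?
-0.202|0⟩ - 0.9794|1⟩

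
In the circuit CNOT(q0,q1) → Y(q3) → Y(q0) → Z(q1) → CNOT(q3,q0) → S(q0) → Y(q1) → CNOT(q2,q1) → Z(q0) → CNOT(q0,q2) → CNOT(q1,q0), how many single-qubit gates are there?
6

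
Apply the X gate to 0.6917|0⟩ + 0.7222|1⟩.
0.7222|0⟩ + 0.6917|1⟩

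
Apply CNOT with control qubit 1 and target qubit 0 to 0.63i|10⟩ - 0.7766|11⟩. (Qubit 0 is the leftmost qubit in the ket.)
-0.7766|01⟩ + 0.63i|10⟩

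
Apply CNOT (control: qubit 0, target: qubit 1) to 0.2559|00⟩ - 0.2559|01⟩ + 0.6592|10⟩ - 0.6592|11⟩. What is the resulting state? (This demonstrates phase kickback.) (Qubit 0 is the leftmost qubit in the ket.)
0.2559|00⟩ - 0.2559|01⟩ - 0.6592|10⟩ + 0.6592|11⟩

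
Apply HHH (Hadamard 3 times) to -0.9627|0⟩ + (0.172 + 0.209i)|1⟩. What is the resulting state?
(-0.5591 + 0.1478i)|0⟩ + (-0.8024 - 0.1478i)|1⟩

H² = I, so H^3 = H: a single Hadamard. With (a, b) = (-0.9627, (0.172 + 0.209i)), H gives ((a + b)/√2, (a − b)/√2) = ((-0.5591 + 0.1478i), (-0.8024 - 0.1478i)).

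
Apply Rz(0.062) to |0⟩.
(0.9995 - 0.031i)|0⟩

Rz(0.062) = [[e^(−iθ/2), 0], [0, e^(iθ/2)]] with e^(±iθ/2) = cos(θ/2) ± i·sin(θ/2); θ = 0.062, cos(θ/2) ≈ 0.99952, sin(θ/2) ≈ 0.030995.
With a = amp(|0⟩) = 1 and b = amp(|1⟩) = 0:
new amp(|0⟩) = (0.99952 - 0.030995i)·a = (0.9995 - 0.031i)
new amp(|1⟩) = (0.99952 + 0.030995i)·b = 0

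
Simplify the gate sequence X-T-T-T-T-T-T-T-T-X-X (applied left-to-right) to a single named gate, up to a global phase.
X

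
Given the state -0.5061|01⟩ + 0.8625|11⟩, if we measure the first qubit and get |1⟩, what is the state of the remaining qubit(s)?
|1⟩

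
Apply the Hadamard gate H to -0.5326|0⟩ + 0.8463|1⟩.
0.2218|0⟩ - 0.975|1⟩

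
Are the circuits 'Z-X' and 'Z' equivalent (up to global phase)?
No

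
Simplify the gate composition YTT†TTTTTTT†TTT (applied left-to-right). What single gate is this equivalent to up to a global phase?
Y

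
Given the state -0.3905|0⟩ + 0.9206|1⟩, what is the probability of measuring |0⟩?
0.1525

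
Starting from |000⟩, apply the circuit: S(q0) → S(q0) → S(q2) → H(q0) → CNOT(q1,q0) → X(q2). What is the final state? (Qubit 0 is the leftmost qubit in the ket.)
1/√2|001⟩ + 1/√2|101⟩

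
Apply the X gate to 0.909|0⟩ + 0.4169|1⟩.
0.4169|0⟩ + 0.909|1⟩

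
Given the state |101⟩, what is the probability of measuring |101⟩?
1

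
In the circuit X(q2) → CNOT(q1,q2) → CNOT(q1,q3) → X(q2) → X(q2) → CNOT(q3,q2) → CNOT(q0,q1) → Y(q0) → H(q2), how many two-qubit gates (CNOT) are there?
4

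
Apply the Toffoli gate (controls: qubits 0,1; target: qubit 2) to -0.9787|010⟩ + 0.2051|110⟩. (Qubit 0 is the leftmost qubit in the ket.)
-0.9787|010⟩ + 0.2051|111⟩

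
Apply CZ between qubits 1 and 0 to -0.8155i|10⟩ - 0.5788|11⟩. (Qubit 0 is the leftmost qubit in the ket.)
-0.8155i|10⟩ + 0.5788|11⟩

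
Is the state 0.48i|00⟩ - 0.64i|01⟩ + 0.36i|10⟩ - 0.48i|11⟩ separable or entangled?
Separable

Writing the state as a|00⟩ + b|01⟩ + c|10⟩ + d|11⟩, it is a product state iff ad − bc = 0.
Here (a, b, c, d) = (0.48i, -0.64i, 0.36i, -0.48i): ad − bc = (0.48i)(-0.48i) − (-0.64i)(0.36i) = 0, so the state is separable.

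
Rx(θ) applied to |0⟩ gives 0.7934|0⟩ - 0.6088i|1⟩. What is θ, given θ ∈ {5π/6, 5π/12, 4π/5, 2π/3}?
5π/12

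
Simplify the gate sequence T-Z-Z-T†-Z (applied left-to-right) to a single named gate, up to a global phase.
Z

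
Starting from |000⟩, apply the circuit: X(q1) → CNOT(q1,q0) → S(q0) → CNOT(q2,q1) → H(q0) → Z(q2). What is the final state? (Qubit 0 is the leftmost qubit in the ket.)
(1/√2)i|010⟩ - (1/√2)i|110⟩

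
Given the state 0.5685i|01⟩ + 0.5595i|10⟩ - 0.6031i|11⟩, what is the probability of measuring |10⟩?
0.313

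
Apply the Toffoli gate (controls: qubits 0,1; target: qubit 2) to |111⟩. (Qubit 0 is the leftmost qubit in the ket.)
|110⟩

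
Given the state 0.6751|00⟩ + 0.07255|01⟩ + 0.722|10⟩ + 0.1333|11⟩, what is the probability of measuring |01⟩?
0.005264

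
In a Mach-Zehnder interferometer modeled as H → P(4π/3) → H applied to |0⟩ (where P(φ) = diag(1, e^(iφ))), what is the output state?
(0.25 - 0.433i)|0⟩ + (0.75 + 0.433i)|1⟩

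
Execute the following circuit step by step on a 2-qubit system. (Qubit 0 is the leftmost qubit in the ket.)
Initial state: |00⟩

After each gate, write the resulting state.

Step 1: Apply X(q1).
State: |01⟩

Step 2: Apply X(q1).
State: |00⟩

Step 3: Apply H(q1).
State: 1/√2|00⟩ + 1/√2|01⟩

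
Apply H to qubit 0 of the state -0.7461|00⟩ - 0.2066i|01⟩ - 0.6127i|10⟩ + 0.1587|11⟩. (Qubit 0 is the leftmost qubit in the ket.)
(-0.5276 - 0.4332i)|00⟩ + (0.1122 - 0.1461i)|01⟩ + (-0.5276 + 0.4332i)|10⟩ + (-0.1122 - 0.1461i)|11⟩

H on qubit 0 mixes each pair of kets that differ only in qubit 0: amplitudes (a, b) of (|…0…⟩, |…1…⟩) become ((a + b)/√2, (a − b)/√2). Kets absent from the input have amplitude 0.
(|00⟩, |10⟩): (a, b) = (-0.7461, -0.6127i) → ((-0.5276 - 0.4332i), (-0.5276 + 0.4332i))
(|01⟩, |11⟩): (a, b) = (-0.2066i, 0.1587) → ((0.1122 - 0.1461i), (-0.1122 - 0.1461i))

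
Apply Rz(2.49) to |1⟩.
(0.3201 + 0.9474i)|1⟩

Rz(2.49) = [[e^(−iθ/2), 0], [0, e^(iθ/2)]] with e^(±iθ/2) = cos(θ/2) ± i·sin(θ/2); θ = 2.49, cos(θ/2) ≈ 0.320063, sin(θ/2) ≈ 0.947396.
With a = amp(|0⟩) = 0 and b = amp(|1⟩) = 1:
new amp(|0⟩) = (0.320063 - 0.947396i)·a = 0
new amp(|1⟩) = (0.320063 + 0.947396i)·b = (0.3201 + 0.9474i)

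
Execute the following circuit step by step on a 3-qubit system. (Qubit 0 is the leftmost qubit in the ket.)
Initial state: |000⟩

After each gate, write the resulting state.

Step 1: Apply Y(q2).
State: i|001⟩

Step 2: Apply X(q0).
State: i|101⟩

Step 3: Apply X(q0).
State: i|001⟩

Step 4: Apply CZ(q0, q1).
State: i|001⟩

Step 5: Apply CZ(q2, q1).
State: i|001⟩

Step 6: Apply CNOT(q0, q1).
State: i|001⟩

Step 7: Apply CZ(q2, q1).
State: i|001⟩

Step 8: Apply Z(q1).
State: i|001⟩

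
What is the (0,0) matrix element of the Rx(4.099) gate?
-0.4606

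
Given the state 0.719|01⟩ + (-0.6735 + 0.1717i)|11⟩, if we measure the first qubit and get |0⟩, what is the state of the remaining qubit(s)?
|1⟩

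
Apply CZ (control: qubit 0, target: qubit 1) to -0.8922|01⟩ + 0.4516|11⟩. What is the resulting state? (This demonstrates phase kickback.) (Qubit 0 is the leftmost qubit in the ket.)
-0.8922|01⟩ - 0.4516|11⟩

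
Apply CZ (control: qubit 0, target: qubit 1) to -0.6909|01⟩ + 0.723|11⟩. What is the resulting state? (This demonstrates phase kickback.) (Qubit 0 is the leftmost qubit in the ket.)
-0.6909|01⟩ - 0.723|11⟩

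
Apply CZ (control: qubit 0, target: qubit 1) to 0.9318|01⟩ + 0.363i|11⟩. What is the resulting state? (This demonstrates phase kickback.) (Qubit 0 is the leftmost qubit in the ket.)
0.9318|01⟩ - 0.363i|11⟩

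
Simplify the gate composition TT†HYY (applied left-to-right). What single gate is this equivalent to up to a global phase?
H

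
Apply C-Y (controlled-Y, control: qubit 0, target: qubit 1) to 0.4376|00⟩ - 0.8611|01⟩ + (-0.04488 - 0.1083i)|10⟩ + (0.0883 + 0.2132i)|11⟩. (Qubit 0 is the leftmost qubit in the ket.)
0.4376|00⟩ - 0.8611|01⟩ + (0.2132 - 0.0883i)|10⟩ + (0.1083 - 0.04488i)|11⟩

C-Y leaves the control-|0⟩ kets |00⟩, |01⟩ unchanged and applies Y to qubit 1 on the control-|1⟩ pair (|10⟩, |11⟩).
Y = [[0, -i], [i, 0]].
With a = amp(|10⟩) = (-0.04488 - 0.1083i) and b = amp(|11⟩) = (0.0883 + 0.2132i):
new amp(|10⟩) = (-i)·b = (0.2132 - 0.0883i)
new amp(|11⟩) = (i)·a = (0.1083 - 0.04488i)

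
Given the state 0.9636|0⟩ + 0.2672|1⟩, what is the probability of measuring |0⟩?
0.9285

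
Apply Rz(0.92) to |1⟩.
(0.8961 + 0.4439i)|1⟩

Rz(0.92) = [[e^(−iθ/2), 0], [0, e^(iθ/2)]] with e^(±iθ/2) = cos(θ/2) ± i·sin(θ/2); θ = 0.92, cos(θ/2) ≈ 0.896052, sin(θ/2) ≈ 0.443948.
With a = amp(|0⟩) = 0 and b = amp(|1⟩) = 1:
new amp(|0⟩) = (0.896052 - 0.443948i)·a = 0
new amp(|1⟩) = (0.896052 + 0.443948i)·b = (0.8961 + 0.4439i)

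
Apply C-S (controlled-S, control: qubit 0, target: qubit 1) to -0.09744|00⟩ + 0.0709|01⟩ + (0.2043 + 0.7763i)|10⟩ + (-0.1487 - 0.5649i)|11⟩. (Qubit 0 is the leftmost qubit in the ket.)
-0.09744|00⟩ + 0.0709|01⟩ + (0.2043 + 0.7763i)|10⟩ + (0.5649 - 0.1487i)|11⟩

C-S leaves the control-|0⟩ kets |00⟩, |01⟩ unchanged and applies S to qubit 1 on the control-|1⟩ pair (|10⟩, |11⟩).
S = [[1, 0], [0, i]].
With a = amp(|10⟩) = (0.2043 + 0.7763i) and b = amp(|11⟩) = (-0.1487 - 0.5649i):
new amp(|10⟩) = (1)·a = (0.2043 + 0.7763i)
new amp(|11⟩) = (i)·b = (0.5649 - 0.1487i)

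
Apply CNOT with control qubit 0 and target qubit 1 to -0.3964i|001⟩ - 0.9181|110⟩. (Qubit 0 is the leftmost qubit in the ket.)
-0.3964i|001⟩ - 0.9181|100⟩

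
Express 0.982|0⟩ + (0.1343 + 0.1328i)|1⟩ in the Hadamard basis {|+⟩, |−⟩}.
(0.7893 + 0.0939i)|+⟩ + (0.5994 - 0.0939i)|−⟩

With |ψ⟩ = α|0⟩ + β|1⟩, the Hadamard-basis coefficients are ⟨+|ψ⟩ = (α + β)/√2 and ⟨−|ψ⟩ = (α − β)/√2.
Here α = 0.982, β = (0.1343 + 0.1328i): (α + β)/√2 = (0.7893 + 0.0939i), (α − β)/√2 = (0.5994 - 0.0939i).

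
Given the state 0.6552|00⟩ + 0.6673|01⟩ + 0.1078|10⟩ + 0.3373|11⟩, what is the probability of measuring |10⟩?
0.01162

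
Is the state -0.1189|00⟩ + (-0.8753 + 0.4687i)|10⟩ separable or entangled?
Separable

Writing the state as a|00⟩ + b|01⟩ + c|10⟩ + d|11⟩, it is a product state iff ad − bc = 0.
Here (a, b, c, d) = (-0.1189, 0, (-0.8753 + 0.4687i), 0): ad − bc = (-0.1189)(0) − (0)(-0.8753 + 0.4687i) = 0, so the state is separable.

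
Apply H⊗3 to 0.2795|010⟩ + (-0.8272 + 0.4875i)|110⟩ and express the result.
(-0.1936 + 0.1724i)|000⟩ + (-0.1936 + 0.1724i)|001⟩ + (0.1936 - 0.1724i)|010⟩ + (0.1936 - 0.1724i)|011⟩ + (0.3913 - 0.1724i)|100⟩ + (0.3913 - 0.1724i)|101⟩ + (-0.3913 + 0.1724i)|110⟩ + (-0.3913 + 0.1724i)|111⟩

H⊗3 gives amp(|y⟩) = (1/2√2) Σ_x (−1)^(x·y) amp(|x⟩), where x·y is the number of positions in which both x and y have a 1.
|000⟩: (0.2795 + (-0.8272 + 0.4875i))/(2√2) = (-0.1936 + 0.1724i)
|001⟩: (0.2795 + (-0.8272 + 0.4875i))/(2√2) = (-0.1936 + 0.1724i)
|010⟩: (-0.2795 - (-0.8272 + 0.4875i))/(2√2) = (0.1936 - 0.1724i)
|011⟩: (-0.2795 - (-0.8272 + 0.4875i))/(2√2) = (0.1936 - 0.1724i)
|100⟩: (0.2795 - (-0.8272 + 0.4875i))/(2√2) = (0.3913 - 0.1724i)
|101⟩: (0.2795 - (-0.8272 + 0.4875i))/(2√2) = (0.3913 - 0.1724i)
|110⟩: (-0.2795 + (-0.8272 + 0.4875i))/(2√2) = (-0.3913 + 0.1724i)
|111⟩: (-0.2795 + (-0.8272 + 0.4875i))/(2√2) = (-0.3913 + 0.1724i)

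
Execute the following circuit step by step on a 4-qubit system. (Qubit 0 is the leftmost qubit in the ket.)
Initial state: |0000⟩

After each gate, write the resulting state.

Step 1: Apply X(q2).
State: |0010⟩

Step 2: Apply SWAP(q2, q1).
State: |0100⟩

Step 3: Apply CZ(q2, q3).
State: |0100⟩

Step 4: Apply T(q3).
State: |0100⟩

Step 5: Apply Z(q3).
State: |0100⟩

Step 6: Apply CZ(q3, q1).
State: |0100⟩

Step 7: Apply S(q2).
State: |0100⟩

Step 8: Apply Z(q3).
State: |0100⟩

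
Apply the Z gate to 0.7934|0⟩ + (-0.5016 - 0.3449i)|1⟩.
0.7934|0⟩ + (0.5016 + 0.3449i)|1⟩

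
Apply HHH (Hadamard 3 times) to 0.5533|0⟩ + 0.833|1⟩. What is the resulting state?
0.9803|0⟩ - 0.1978|1⟩

H² = I, so H^3 = H: a single Hadamard. With (a, b) = (0.5533, 0.833), H gives ((a + b)/√2, (a − b)/√2) = (0.9803, -0.1978).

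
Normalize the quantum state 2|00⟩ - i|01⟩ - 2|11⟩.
0.6667|00⟩ - 0.3333i|01⟩ - 0.6667|11⟩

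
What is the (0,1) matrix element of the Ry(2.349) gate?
-0.9225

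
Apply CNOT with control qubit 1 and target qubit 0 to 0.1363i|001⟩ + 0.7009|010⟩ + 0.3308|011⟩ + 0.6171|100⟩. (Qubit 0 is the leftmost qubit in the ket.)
0.1363i|001⟩ + 0.6171|100⟩ + 0.7009|110⟩ + 0.3308|111⟩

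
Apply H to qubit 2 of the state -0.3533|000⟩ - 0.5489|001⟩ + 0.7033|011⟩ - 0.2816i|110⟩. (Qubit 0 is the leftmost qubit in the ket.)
-0.638|000⟩ + 0.1383|001⟩ + 0.4973|010⟩ - 0.4973|011⟩ - 0.1991i|110⟩ - 0.1991i|111⟩

H on qubit 2 mixes each pair of kets that differ only in qubit 2: amplitudes (a, b) of (|…0…⟩, |…1…⟩) become ((a + b)/√2, (a − b)/√2). Kets absent from the input have amplitude 0.
(|000⟩, |001⟩): (a, b) = (-0.3533, -0.5489) → (-0.638, 0.1383)
(|010⟩, |011⟩): (a, b) = (0, 0.7033) → (0.4973, -0.4973)
(|110⟩, |111⟩): (a, b) = (-0.2816i, 0) → (-0.1991i, -0.1991i)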